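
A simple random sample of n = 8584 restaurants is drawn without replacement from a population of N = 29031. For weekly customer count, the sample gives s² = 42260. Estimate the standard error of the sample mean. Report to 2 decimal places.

Under SRS without replacement, Var(ȳ) = (1 − f)·s²/n with f = n/N = 8584/29031 = 0.29568392.
Var(ȳ) = (1 − 0.29568392)·42260/8584 = 0.70431608·4.9231128 = 3.4674275.
SE(ȳ) = √(3.4674275) = 1.86.

1.86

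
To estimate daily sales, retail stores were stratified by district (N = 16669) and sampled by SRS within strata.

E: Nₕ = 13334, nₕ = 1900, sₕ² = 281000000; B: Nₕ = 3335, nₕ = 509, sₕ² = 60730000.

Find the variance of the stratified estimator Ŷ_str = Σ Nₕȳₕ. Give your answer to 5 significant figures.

Var(Ŷ_str) = Σₕ Nₕ²(1 − fₕ)sₕ²/nₕ.
E: 13334²·(1 − 1900/13334)·281000000/1900 = 2.2548173 × 10^13.
B: 3335²·(1 − 509/3335)·60730000/509 = 1.1244846 × 10^12.
Sum = 2.3672658 × 10^13.

2.3673 × 10^13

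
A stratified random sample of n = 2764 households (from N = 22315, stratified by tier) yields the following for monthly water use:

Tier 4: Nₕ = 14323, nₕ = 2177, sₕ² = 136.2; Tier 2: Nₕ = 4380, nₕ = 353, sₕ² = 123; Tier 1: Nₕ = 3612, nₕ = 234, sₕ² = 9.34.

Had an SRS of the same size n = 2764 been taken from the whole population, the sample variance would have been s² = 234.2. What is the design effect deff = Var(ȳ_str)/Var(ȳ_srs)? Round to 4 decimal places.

0.4739

Var(ȳ_str) = Σ Wₕ²(1−fₕ)sₕ²/nₕ with Wₕ = Nₕ/22315:
  Tier 4: (14323/22315)²·(1−2177/14323)·136.2/2177 = 0.021857081
  Tier 2: (4380/22315)²·(1−353/4380)·123/353 = 0.012342194
  Tier 1: (3612/22315)²·(1−234/3612)·9.34/234 = 9.7801299 × 10^-4
  → Var(ȳ_str) = 0.035177288.
Var(ȳ_srs) = (1 − 2764/22315)·234.2/2764 = 0.074237089.
deff = 0.035177288 / 0.074237089 = 0.4739.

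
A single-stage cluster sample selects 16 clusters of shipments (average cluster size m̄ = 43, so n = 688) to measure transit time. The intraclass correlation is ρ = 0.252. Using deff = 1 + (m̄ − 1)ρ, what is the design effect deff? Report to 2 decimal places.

11.58

deff = 1 + (43 − 1)·0.252 = 1 + 10.584 = 11.584.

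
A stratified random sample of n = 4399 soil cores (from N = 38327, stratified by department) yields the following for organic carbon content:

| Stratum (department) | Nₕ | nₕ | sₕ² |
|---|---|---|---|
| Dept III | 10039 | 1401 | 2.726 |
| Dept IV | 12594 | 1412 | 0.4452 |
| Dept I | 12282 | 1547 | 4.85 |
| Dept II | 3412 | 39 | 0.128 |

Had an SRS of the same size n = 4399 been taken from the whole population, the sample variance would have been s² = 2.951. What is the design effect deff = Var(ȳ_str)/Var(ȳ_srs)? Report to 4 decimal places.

Var(ȳ_str) = Σ Wₕ²(1−fₕ)sₕ²/nₕ with Wₕ = Nₕ/38327:
  Dept III: (10039/38327)²·(1−1401/10039)·2.726/1401 = 1.1486341 × 10^-4
  Dept IV: (12594/38327)²·(1−1412/12594)·0.4452/1412 = 3.0226926 × 10^-5
  Dept I: (12282/38327)²·(1−1547/12282)·4.85/1547 = 2.8139276 × 10^-4
  Dept II: (3412/38327)²·(1−39/3412)·0.128/39 = 2.5713493 × 10^-5
  → Var(ȳ_str) = 4.5219659 × 10^-4.
Var(ȳ_srs) = (1 − 4399/38327)·2.951/4399 = 5.9383895 × 10^-4.
deff = (4.5219659 × 10^-4) / (5.9383895 × 10^-4) = 0.7615.

0.7615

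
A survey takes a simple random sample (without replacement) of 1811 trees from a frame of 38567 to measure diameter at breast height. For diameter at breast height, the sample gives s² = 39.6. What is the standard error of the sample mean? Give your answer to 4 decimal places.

Under SRS without replacement, Var(ȳ) = (1 − f)·s²/n with f = n/N = 1811/38567 = 0.04695724.
Var(ȳ) = (1 − 0.04695724)·39.6/1811 = 0.95304276·0.021866372 = 0.020839588.
SE(ȳ) = √(0.020839588) = 0.1444.

0.1444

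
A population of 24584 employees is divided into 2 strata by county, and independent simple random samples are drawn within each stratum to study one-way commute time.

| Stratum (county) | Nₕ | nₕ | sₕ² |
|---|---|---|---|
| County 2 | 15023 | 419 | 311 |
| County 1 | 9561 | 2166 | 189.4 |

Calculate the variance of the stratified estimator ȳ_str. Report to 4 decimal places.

0.2797

Var(ȳ_str) = Σₕ Wₕ²(1 − fₕ)sₕ²/nₕ with Wₕ = Nₕ/N, N = 24584.
County 2: Wₕ = 0.61108851; term = 0.61108851²·(1 − 0.02789057)·311/419 = 0.26944477.
County 1: Wₕ = 0.38891149; term = 0.38891149²·(1 − 0.22654534)·189.4/2166 = 0.010229583.
Sum = 0.27967435.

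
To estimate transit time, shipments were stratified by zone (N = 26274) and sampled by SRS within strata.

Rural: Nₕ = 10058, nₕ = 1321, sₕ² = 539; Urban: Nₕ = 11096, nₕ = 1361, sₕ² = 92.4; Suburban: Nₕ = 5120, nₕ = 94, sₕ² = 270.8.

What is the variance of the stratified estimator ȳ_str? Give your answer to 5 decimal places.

0.16995

Var(ȳ_str) = Σₕ Wₕ²(1 − fₕ)sₕ²/nₕ with Wₕ = Nₕ/N, N = 26274.
Rural: Wₕ = 0.38281191; term = 0.38281191²·(1 − 0.13133824)·539/1321 = 0.051940667.
Urban: Wₕ = 0.42231864; term = 0.42231864²·(1 − 0.12265681)·92.4/1361 = 0.010623408.
Suburban: Wₕ = 0.19486945; term = 0.19486945²·(1 − 0.01835938)·270.8/94 = 0.10738926.
Sum = 0.16995334.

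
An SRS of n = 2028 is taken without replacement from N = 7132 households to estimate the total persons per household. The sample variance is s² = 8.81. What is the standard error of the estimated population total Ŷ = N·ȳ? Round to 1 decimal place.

397.7

Var(Ŷ) = N²·Var(ȳ) = N²·(1 − n/N)·s²/n.
f = 2028/7132 = 0.28435222; Var(ȳ) = 0.71564778·8.81/2028 = 0.0031089038.
Var(Ŷ) = 7132² · 0.0031089038 = 158135.71.
SE(Ŷ) = √(158135.71) = 397.7.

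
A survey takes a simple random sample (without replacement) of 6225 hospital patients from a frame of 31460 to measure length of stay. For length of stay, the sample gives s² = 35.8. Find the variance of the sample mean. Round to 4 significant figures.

Under SRS without replacement, Var(ȳ) = (1 − f)·s²/n with f = n/N = 6225/31460 = 0.19787031.
Var(ȳ) = (1 − 0.19787031)·35.8/6225 = 0.80212969·0.005751004 = 0.0046130511.

0.004613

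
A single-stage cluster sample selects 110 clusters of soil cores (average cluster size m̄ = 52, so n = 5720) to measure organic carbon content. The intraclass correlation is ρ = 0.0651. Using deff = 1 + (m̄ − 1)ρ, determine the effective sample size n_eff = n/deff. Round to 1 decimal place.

deff = 1 + (52 − 1)·0.0651 = 1 + 3.3201 = 4.3201.
n_eff = 5720 / 4.3201 = 1324.0.

1324.0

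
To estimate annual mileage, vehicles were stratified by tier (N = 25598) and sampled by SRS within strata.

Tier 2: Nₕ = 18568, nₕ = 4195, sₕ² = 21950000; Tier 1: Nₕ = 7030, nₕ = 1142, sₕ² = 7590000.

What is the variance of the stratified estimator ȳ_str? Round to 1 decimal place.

2550.9

Var(ȳ_str) = Σₕ Wₕ²(1 − fₕ)sₕ²/nₕ with Wₕ = Nₕ/N, N = 25598.
Tier 2: Wₕ = 0.72536917; term = 0.72536917²·(1 − 0.22592632)·21950000/4195 = 2131.0961.
Tier 1: Wₕ = 0.27463083; term = 0.27463083²·(1 − 0.16244666)·7590000/1142 = 419.84282.
Sum = 2550.9389.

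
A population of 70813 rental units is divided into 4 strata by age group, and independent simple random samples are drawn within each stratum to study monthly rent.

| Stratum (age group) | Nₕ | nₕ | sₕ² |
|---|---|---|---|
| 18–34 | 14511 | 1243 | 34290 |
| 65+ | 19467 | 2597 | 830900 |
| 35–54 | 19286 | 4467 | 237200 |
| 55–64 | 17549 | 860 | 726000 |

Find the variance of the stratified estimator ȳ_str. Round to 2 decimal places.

74.34

Var(ȳ_str) = Σₕ Wₕ²(1 − fₕ)sₕ²/nₕ with Wₕ = Nₕ/N, N = 70813.
18–34: Wₕ = 0.20492000; term = 0.20492000²·(1 − 0.08565916)·34290/1243 = 1.0591883.
65+: Wₕ = 0.27490715; term = 0.27490715²·(1 − 0.13340525)·830900/2597 = 20.953903.
35–54: Wₕ = 0.27235112; term = 0.27235112²·(1 − 0.23161879)·237200/4467 = 3.0264521.
55–64: Wₕ = 0.24782173; term = 0.24782173²·(1 − 0.04900564)·726000/860 = 49.305444.
Sum = 74.344987.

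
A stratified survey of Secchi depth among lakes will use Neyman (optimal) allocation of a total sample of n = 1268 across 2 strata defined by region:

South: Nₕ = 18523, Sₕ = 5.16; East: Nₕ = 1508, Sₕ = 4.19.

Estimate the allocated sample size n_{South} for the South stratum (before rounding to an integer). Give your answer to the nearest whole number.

1189

Neyman allocation: nₕ = n·NₕSₕ / Σⱼ NⱼSⱼ.
Σ NⱼSⱼ = 18523·5.16 + 1508·4.19 = 101897.2.
n_{South} = 1268·18523·5.16 / 101897.2 = 1189.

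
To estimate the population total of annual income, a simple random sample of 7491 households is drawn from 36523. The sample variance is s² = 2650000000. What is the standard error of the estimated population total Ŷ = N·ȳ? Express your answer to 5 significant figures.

Var(Ŷ) = N²·Var(ȳ) = N²·(1 − n/N)·s²/n.
f = 7491/36523 = 0.20510363; Var(ȳ) = 0.79489637·2650000000/7491 = 281200.82.
Var(Ŷ) = 36523² · 281200.82 = 3.7510208 × 10^14.
SE(Ŷ) = √(3.7510208 × 10^14) = 1.9368 × 10^7.

1.9368 × 10^7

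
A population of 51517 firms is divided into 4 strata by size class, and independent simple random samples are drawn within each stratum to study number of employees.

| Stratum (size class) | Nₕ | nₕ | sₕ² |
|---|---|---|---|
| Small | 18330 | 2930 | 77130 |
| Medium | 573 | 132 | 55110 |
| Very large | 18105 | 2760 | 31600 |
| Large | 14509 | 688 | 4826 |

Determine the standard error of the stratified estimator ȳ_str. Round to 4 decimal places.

Var(ȳ_str) = Σₕ Wₕ²(1 − fₕ)sₕ²/nₕ with Wₕ = Nₕ/N, N = 51517.
Small: Wₕ = 0.35580488; term = 0.35580488²·(1 − 0.15984724)·77130/2930 = 2.7998694.
Medium: Wₕ = 0.01112254; term = 0.01112254²·(1 − 0.23036649)·55110/132 = 0.039751046.
Very large: Wₕ = 0.35143739; term = 0.35143739²·(1 − 0.15244408)·31600/2760 = 1.1985117.
Large: Wₕ = 0.28163519; term = 0.28163519²·(1 − 0.04741884)·4826/688 = 0.52999857.
Sum = 4.5681307.
SE = √(4.5681307) = 2.1373.

2.1373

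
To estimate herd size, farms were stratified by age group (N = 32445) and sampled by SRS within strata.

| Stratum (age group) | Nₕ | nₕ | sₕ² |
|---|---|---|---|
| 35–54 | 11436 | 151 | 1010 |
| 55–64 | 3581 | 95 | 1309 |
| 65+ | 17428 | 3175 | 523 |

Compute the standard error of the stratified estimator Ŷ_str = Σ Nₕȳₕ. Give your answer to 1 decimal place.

32804.6

Var(Ŷ_str) = Σₕ Nₕ²(1 − fₕ)sₕ²/nₕ.
35–54: 11436²·(1 − 151/11436)·1010/151 = 8.632173 × 10^8.
55–64: 3581²·(1 − 95/3581)·1309/95 = 1.7200764 × 10^8.
65+: 17428²·(1 − 3175/17428)·523/3175 = 4.0917755 × 10^7.
Sum = 1.0761427 × 10^9.
SE = √(1.0761427 × 10^9) = 32804.6.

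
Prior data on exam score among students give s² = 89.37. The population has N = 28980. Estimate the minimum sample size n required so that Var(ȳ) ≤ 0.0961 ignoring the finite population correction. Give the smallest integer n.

930

Without fpc, n₀ = s²/D = 89.37/0.0961 = 929.9688.
Rounding up, n = 930.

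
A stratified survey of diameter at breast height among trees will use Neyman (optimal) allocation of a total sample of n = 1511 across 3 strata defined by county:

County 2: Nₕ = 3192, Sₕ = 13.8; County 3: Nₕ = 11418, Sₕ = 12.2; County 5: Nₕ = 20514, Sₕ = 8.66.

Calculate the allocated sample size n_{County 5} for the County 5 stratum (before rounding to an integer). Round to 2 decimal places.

Neyman allocation: nₕ = n·NₕSₕ / Σⱼ NⱼSⱼ.
Σ NⱼSⱼ = 3192·13.8 + 11418·12.2 + 20514·8.66 = 361000.44.
n_{County 5} = 1511·20514·8.66 / 361000.44 = 743.58.

743.58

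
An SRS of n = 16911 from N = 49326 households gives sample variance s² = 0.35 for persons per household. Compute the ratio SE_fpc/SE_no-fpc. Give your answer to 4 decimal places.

f = n/N = 16911/49326 = 0.34284150.
SE_no-fpc = √(s²/n) = 0.0045493503; SE_fpc = √((1−f)s²/n) = 0.003687945.
Ratio = √(1−f) = 0.81065313.

0.8107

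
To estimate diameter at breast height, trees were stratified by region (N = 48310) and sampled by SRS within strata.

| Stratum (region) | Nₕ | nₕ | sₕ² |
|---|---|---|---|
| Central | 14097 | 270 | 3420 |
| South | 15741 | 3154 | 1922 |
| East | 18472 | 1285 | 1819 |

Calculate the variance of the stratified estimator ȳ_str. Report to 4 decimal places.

Var(ȳ_str) = Σₕ Wₕ²(1 − fₕ)sₕ²/nₕ with Wₕ = Nₕ/N, N = 48310.
Central: Wₕ = 0.29180294; term = 0.29180294²·(1 − 0.01915301)·3420/270 = 1.0578959.
South: Wₕ = 0.32583316; term = 0.32583316²·(1 − 0.20036846)·1922/3154 = 0.051733537.
East: Wₕ = 0.38236390; term = 0.38236390²·(1 − 0.06956475)·1819/1285 = 0.19256151.
Sum = 1.3021909.

1.3022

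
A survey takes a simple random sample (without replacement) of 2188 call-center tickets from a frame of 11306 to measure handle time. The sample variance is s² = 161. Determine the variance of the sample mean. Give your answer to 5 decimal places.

0.05934

Under SRS without replacement, Var(ȳ) = (1 − f)·s²/n with f = n/N = 2188/11306 = 0.19352556.
Var(ȳ) = (1 − 0.19352556)·161/2188 = 0.80647444·0.073583181 = 0.059342955.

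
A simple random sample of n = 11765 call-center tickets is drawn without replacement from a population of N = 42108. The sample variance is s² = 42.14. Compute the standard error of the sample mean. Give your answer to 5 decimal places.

Under SRS without replacement, Var(ȳ) = (1 − f)·s²/n with f = n/N = 11765/42108 = 0.27940059.
Var(ȳ) = (1 − 0.27940059)·42.14/11765 = 0.72059941·0.0035818105 = 0.0025810505.
SE(ȳ) = √(0.0025810505) = 0.05080.

0.05080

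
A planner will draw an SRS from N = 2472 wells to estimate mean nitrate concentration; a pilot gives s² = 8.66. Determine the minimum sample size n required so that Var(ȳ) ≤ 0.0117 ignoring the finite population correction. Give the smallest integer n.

Without fpc, n₀ = s²/D = 8.66/0.0117 = 740.1709.
Rounding up, n = 741.

741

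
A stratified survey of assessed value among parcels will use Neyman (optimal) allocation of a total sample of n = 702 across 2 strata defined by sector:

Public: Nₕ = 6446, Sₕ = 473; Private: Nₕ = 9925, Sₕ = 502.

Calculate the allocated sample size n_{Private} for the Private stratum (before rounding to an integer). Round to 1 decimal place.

435.5

Neyman allocation: nₕ = n·NₕSₕ / Σⱼ NⱼSⱼ.
Σ NⱼSⱼ = 6446·473 + 9925·502 = 8.031308 × 10^6.
n_{Private} = 702·9925·502 / (8.031308 × 10^6) = 435.5.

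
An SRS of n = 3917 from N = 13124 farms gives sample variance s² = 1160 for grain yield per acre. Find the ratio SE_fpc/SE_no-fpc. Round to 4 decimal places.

f = n/N = 3917/13124 = 0.29846084.
SE_no-fpc = √(s²/n) = 0.54419207; SE_fpc = √((1−f)s²/n) = 0.45580404.
Ratio = √(1−f) = 0.83757935.

0.8376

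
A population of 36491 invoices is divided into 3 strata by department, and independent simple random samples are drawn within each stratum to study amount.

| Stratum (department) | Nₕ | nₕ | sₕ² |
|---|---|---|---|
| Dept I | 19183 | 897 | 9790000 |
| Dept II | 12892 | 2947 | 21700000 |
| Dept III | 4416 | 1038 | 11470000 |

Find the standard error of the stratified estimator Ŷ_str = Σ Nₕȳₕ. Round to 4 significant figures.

Var(Ŷ_str) = Σₕ Nₕ²(1 − fₕ)sₕ²/nₕ.
Dept I: 19183²·(1 − 897/19183)·9790000/897 = 3.8284721 × 10^12.
Dept II: 12892²·(1 − 2947/12892)·21700000/2947 = 9.4407105 × 10^11.
Dept III: 4416²·(1 − 1038/4416)·11470000/1038 = 1.6483703 × 10^11.
Sum = 4.9373802 × 10^12.
SE = √(4.9373802 × 10^12) = 2.222 × 10^6.

2.222 × 10^6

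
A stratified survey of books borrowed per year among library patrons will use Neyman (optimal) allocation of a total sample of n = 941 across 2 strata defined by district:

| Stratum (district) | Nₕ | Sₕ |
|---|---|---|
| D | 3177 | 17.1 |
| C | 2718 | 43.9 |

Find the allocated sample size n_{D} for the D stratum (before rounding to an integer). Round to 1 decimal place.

Neyman allocation: nₕ = n·NₕSₕ / Σⱼ NⱼSⱼ.
Σ NⱼSⱼ = 3177·17.1 + 2718·43.9 = 173646.9.
n_{D} = 941·3177·17.1 / 173646.9 = 294.4.

294.4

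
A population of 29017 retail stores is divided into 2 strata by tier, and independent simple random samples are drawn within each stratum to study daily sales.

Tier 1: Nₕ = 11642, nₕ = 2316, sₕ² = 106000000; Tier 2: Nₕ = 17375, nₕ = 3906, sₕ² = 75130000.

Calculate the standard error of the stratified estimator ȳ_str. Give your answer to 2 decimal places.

106.06

Var(ȳ_str) = Σₕ Wₕ²(1 − fₕ)sₕ²/nₕ with Wₕ = Nₕ/N, N = 29017.
Tier 1: Wₕ = 0.40121308; term = 0.40121308²·(1 − 0.19893489)·106000000/2316 = 5901.811.
Tier 2: Wₕ = 0.59878692; term = 0.59878692²·(1 − 0.22480576)·75130000/3906 = 5346.0904.
Sum = 11247.901.
SE = √(11247.901) = 106.06.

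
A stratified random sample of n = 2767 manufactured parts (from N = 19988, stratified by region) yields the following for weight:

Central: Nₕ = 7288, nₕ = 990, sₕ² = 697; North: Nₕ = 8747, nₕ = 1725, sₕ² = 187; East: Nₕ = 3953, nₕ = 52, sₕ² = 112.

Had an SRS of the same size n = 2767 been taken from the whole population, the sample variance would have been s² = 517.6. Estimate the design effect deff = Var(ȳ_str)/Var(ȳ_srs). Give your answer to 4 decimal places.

Var(ȳ_str) = Σ Wₕ²(1−fₕ)sₕ²/nₕ with Wₕ = Nₕ/19988:
  Central: (7288/19988)²·(1−990/7288)·697/990 = 0.08088536
  North: (8747/19988)²·(1−1725/8747)·187/1725 = 0.016666092
  East: (3953/19988)²·(1−52/3953)·112/52 = 0.083134016
  → Var(ȳ_str) = 0.18068547.
Var(ȳ_srs) = (1 − 2767/19988)·517.6/2767 = 0.16116626.
deff = 0.18068547 / 0.16116626 = 1.1211.

1.1211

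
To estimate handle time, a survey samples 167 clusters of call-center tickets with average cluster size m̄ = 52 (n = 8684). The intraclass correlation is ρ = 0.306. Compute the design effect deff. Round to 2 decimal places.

16.61

deff = 1 + (52 − 1)·0.306 = 1 + 15.606 = 16.606.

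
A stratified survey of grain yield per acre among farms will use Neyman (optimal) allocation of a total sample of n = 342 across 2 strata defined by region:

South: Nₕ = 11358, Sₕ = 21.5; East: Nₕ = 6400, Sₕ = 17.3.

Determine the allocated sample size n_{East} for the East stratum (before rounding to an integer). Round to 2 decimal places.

106.69

Neyman allocation: nₕ = n·NₕSₕ / Σⱼ NⱼSⱼ.
Σ NⱼSⱼ = 11358·21.5 + 6400·17.3 = 354917.
n_{East} = 342·6400·17.3 / 354917 = 106.69.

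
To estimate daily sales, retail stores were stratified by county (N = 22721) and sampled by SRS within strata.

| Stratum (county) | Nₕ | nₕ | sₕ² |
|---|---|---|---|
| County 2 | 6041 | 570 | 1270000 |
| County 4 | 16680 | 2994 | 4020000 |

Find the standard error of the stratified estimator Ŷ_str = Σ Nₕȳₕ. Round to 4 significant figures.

616600

Var(Ŷ_str) = Σₕ Nₕ²(1 − fₕ)sₕ²/nₕ.
County 2: 6041²·(1 − 570/6041)·1270000/570 = 7.3638412 × 10^10.
County 4: 16680²·(1 − 2994/16680)·4020000/2994 = 3.0651155 × 10^11.
Sum = 3.8014996 × 10^11.
SE = √(3.8014996 × 10^11) = 616600.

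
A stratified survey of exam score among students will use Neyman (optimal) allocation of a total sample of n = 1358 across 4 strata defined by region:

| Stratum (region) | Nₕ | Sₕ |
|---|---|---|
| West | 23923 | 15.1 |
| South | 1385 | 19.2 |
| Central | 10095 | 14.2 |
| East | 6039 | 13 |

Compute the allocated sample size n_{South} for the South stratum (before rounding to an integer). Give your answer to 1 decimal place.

Neyman allocation: nₕ = n·NₕSₕ / Σⱼ NⱼSⱼ.
Σ NⱼSⱼ = 23923·15.1 + 1385·19.2 + 10095·14.2 + 6039·13 = 609685.3.
n_{South} = 1358·1385·19.2 / 609685.3 = 59.2.

59.2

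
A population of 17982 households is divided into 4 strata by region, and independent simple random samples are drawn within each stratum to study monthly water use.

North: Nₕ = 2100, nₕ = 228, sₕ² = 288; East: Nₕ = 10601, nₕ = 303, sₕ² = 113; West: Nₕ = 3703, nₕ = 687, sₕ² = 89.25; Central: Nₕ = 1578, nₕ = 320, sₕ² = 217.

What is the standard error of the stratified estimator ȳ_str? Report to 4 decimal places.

Var(ȳ_str) = Σₕ Wₕ²(1 − fₕ)sₕ²/nₕ with Wₕ = Nₕ/N, N = 17982.
North: Wₕ = 0.11678345; term = 0.11678345²·(1 − 0.10857143)·288/228 = 0.015357014.
East: Wₕ = 0.58953398; term = 0.58953398²·(1 − 0.02858221)·113/303 = 0.1259098.
West: Wₕ = 0.20592815; term = 0.20592815²·(1 − 0.18552525)·89.25/687 = 0.0044870463.
Central: Wₕ = 0.08775442; term = 0.08775442²·(1 − 0.20278834)·217/320 = 0.0041631438.
Sum = 0.149917.
SE = √(0.149917) = 0.3872.

0.3872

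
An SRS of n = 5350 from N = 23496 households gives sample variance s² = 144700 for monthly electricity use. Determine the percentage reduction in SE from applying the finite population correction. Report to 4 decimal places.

12.1193

f = n/N = 5350/23496 = 0.22769833.
SE_no-fpc = √(s²/n) = 5.200647; SE_fpc = √((1−f)s²/n) = 4.5703647.
Ratio = √(1−f) = 0.87880696. Reduction = 100·(1 − 0.87880696) = 12.1193%.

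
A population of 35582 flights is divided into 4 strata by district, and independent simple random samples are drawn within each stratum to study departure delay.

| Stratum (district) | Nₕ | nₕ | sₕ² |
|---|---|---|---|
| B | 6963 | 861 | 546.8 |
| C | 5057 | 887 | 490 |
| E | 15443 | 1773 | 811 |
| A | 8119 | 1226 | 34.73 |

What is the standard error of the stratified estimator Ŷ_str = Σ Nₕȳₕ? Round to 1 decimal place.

11695.4

Var(Ŷ_str) = Σₕ Nₕ²(1 − fₕ)sₕ²/nₕ.
B: 6963²·(1 − 861/6963)·546.8/861 = 2.6983231 × 10^7.
C: 5057²·(1 − 887/5057)·490/887 = 1.1649344 × 10^7.
E: 15443²·(1 − 1773/15443)·811/1773 = 9.6563346 × 10^7.
A: 8119²·(1 − 1226/8119)·34.73/1226 = 1.5853499 × 10^6.
Sum = 1.3678127 × 10^8.
SE = √(1.3678127 × 10^8) = 11695.4.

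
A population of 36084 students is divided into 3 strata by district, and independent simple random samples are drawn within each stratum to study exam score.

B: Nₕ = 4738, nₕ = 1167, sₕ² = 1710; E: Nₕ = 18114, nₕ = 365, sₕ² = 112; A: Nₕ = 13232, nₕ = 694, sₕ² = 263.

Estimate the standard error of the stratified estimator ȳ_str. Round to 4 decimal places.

0.3783

Var(ȳ_str) = Σₕ Wₕ²(1 − fₕ)sₕ²/nₕ with Wₕ = Nₕ/N, N = 36084.
B: Wₕ = 0.13130473; term = 0.13130473²·(1 − 0.24630646)·1710/1167 = 0.019040608.
E: Wₕ = 0.50199534; term = 0.50199534²·(1 − 0.02015016)·112/365 = 0.075767693.
A: Wₕ = 0.36669992; term = 0.36669992²·(1 − 0.05244861)·263/694 = 0.04828594.
Sum = 0.14309424.
SE = √(0.14309424) = 0.3783.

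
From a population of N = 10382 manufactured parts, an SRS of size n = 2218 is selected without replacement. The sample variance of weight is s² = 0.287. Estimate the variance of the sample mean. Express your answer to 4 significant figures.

1.018 × 10^-4

Under SRS without replacement, Var(ȳ) = (1 − f)·s²/n with f = n/N = 2218/10382 = 0.21363899.
Var(ȳ) = (1 − 0.21363899)·0.287/2218 = 0.78636101·1.2939585 × 10^-4 = 1.0175185 × 10^-4.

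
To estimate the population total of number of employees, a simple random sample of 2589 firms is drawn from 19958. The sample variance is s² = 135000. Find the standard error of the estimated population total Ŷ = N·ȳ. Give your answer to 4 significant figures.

Var(Ŷ) = N²·Var(ȳ) = N²·(1 − n/N)·s²/n.
f = 2589/19958 = 0.12972242; Var(ȳ) = 0.87027758·135000/2589 = 45.37948.
Var(Ŷ) = 19958² · 45.37948 = 1.8075635 × 10^10.
SE(Ŷ) = √(1.8075635 × 10^10) = 134400.

134400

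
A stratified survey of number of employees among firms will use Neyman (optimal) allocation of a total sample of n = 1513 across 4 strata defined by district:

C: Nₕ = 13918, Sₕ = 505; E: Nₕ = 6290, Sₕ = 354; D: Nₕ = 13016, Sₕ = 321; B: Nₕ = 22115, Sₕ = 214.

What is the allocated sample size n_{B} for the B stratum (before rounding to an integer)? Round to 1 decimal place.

394.2

Neyman allocation: nₕ = n·NₕSₕ / Σⱼ NⱼSⱼ.
Σ NⱼSⱼ = 13918·505 + 6290·354 + 13016·321 + 22115·214 = 1.8165996 × 10^7.
n_{B} = 1513·22115·214 / (1.8165996 × 10^7) = 394.2.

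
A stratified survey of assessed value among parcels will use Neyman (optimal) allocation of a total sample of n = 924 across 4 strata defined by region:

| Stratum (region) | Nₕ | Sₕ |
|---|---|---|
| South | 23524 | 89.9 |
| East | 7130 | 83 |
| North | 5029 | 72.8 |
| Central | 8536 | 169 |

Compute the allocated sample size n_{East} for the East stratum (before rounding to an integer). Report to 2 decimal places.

Neyman allocation: nₕ = n·NₕSₕ / Σⱼ NⱼSⱼ.
Σ NⱼSⱼ = 23524·89.9 + 7130·83 + 5029·72.8 + 8536·169 = 4.5152928 × 10^6.
n_{East} = 924·7130·83 / (4.5152928 × 10^6) = 121.10.

121.10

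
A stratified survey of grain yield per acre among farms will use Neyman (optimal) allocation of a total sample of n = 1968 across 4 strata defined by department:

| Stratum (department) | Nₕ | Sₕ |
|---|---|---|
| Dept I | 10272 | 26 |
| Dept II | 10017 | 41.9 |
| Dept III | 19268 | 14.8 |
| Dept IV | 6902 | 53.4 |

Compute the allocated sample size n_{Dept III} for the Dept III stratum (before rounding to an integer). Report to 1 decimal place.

Neyman allocation: nₕ = n·NₕSₕ / Σⱼ NⱼSⱼ.
Σ NⱼSⱼ = 10272·26 + 10017·41.9 + 19268·14.8 + 6902·53.4 = 1.3405175 × 10^6.
n_{Dept III} = 1968·19268·14.8 / (1.3405175 × 10^6) = 418.6.

418.6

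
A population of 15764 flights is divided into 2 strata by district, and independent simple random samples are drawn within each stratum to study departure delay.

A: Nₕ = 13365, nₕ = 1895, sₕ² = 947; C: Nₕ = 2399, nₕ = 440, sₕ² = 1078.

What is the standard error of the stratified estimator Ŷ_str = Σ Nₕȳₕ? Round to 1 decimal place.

Var(Ŷ_str) = Σₕ Nₕ²(1 − fₕ)sₕ²/nₕ.
A: 13365²·(1 − 1895/13365)·947/1895 = 7.6607827 × 10^7.
C: 2399²·(1 − 440/2399)·1078/440 = 1.151412 × 10^7.
Sum = 8.8121947 × 10^7.
SE = √(8.8121947 × 10^7) = 9387.3.

9387.3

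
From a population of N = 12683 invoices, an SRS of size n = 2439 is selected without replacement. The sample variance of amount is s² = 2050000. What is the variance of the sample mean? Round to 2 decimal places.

Under SRS without replacement, Var(ȳ) = (1 − f)·s²/n with f = n/N = 2439/12683 = 0.19230466.
Var(ȳ) = (1 − 0.19230466)·2050000/2439 = 0.80769534·840.50841 = 678.87472.

678.87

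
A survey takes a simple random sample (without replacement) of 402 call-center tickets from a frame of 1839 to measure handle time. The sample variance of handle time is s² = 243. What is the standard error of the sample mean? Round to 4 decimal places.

0.6873

Under SRS without replacement, Var(ȳ) = (1 − f)·s²/n with f = n/N = 402/1839 = 0.21859706.
Var(ȳ) = (1 − 0.21859706)·243/402 = 0.78140294·0.60447761 = 0.47234058.
SE(ȳ) = √(0.47234058) = 0.6873.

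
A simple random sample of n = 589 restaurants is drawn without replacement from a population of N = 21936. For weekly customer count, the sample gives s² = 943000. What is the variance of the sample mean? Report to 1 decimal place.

1558.0

Under SRS without replacement, Var(ȳ) = (1 − f)·s²/n with f = n/N = 589/21936 = 0.02685084.
Var(ȳ) = (1 − 0.02685084)·943000/589 = 0.97314916·1601.0187 = 1558.03.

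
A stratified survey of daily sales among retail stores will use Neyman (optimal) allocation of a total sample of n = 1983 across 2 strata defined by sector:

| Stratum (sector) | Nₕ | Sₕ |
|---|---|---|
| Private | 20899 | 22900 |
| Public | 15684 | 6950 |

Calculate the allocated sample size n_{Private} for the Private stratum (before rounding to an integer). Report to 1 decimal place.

1615.1

Neyman allocation: nₕ = n·NₕSₕ / Σⱼ NⱼSⱼ.
Σ NⱼSⱼ = 20899·22900 + 15684·6950 = 5.875909 × 10^8.
n_{Private} = 1983·20899·22900 / (5.875909 × 10^8) = 1615.1.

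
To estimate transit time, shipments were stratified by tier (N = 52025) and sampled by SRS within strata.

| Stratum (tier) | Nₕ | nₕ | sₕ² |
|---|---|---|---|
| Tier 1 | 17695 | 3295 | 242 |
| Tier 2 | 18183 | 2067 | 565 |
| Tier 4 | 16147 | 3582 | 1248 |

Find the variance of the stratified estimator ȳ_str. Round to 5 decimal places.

Var(ȳ_str) = Σₕ Wₕ²(1 − fₕ)sₕ²/nₕ with Wₕ = Nₕ/N, N = 52025.
Tier 1: Wₕ = 0.34012494; term = 0.34012494²·(1 − 0.18621079)·242/3295 = 0.0069143097.
Tier 2: Wₕ = 0.34950505; term = 0.34950505²·(1 − 0.11367761)·565/2067 = 0.029594199.
Tier 4: Wₕ = 0.31037001; term = 0.31037001²·(1 − 0.22183687)·1248/3582 = 0.026116752.
Sum = 0.062625261.

0.06263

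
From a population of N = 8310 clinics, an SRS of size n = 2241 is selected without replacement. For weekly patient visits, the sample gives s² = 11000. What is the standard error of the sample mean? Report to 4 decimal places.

Under SRS without replacement, Var(ȳ) = (1 − f)·s²/n with f = n/N = 2241/8310 = 0.26967509.
Var(ȳ) = (1 − 0.26967509)·11000/2241 = 0.73032491·4.908523 = 3.5848166.
SE(ȳ) = √(3.5848166) = 1.8934.

1.8934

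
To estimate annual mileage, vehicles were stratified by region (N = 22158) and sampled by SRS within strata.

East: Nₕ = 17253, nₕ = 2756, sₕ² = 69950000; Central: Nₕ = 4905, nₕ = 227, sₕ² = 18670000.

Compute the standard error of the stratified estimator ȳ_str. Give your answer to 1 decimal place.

Var(ȳ_str) = Σₕ Wₕ²(1 − fₕ)sₕ²/nₕ with Wₕ = Nₕ/N, N = 22158.
East: Wₕ = 0.77863526; term = 0.77863526²·(1 − 0.15974034)·69950000/2756 = 12929.751.
Central: Wₕ = 0.22136474; term = 0.22136474²·(1 − 0.04627931)·18670000/227 = 3843.7628.
Sum = 16773.514.
SE = √(16773.514) = 129.5.

129.5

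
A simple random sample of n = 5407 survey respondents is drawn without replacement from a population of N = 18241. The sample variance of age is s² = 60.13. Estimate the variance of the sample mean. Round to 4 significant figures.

Under SRS without replacement, Var(ȳ) = (1 − f)·s²/n with f = n/N = 5407/18241 = 0.29642015.
Var(ȳ) = (1 − 0.29642015)·60.13/5407 = 0.70357985·0.011120769 = 0.0078243492.

0.007824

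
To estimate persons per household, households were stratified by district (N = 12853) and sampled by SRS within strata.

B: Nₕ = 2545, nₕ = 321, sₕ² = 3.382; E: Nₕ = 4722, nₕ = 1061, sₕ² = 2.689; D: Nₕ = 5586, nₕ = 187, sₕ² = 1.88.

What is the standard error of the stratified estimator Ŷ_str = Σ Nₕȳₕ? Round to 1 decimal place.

637.7

Var(Ŷ_str) = Σₕ Nₕ²(1 − fₕ)sₕ²/nₕ.
B: 2545²·(1 − 321/2545)·3.382/321 = 59633.615.
E: 4722²·(1 − 1061/4722)·2.689/1061 = 43812.812.
D: 5586²·(1 − 187/5586)·1.88/187 = 303200.91.
Sum = 406647.34.
SE = √(406647.34) = 637.7.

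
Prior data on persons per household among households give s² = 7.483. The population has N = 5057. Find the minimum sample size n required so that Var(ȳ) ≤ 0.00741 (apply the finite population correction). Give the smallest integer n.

Without fpc, n₀ = s²/D = 7.483/0.00741 = 1009.8516.
With fpc, (1 − n/N)·s²/n ≤ D requires n ≥ n₀/(1 + n₀/N) = 1009.8516/(1 + 1009.8516/5057) = 841.7578.
Rounding up, n = 842.

842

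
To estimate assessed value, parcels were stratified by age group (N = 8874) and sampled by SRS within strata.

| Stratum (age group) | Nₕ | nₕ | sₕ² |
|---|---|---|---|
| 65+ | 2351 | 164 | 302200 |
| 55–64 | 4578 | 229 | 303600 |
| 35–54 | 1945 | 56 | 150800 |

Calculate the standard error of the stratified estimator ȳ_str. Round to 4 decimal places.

24.1069

Var(ȳ_str) = Σₕ Wₕ²(1 − fₕ)sₕ²/nₕ with Wₕ = Nₕ/N, N = 8874.
65+: Wₕ = 0.26493126; term = 0.26493126²·(1 − 0.06975755)·302200/164 = 120.31317.
55–64: Wₕ = 0.51588911; term = 0.51588911²·(1 − 0.05002184)·303600/229 = 335.19122.
35–54: Wₕ = 0.21917963; term = 0.21917963²·(1 − 0.02879177)·150800/56 = 125.63945.
Sum = 581.14384.
SE = √(581.14384) = 24.1069.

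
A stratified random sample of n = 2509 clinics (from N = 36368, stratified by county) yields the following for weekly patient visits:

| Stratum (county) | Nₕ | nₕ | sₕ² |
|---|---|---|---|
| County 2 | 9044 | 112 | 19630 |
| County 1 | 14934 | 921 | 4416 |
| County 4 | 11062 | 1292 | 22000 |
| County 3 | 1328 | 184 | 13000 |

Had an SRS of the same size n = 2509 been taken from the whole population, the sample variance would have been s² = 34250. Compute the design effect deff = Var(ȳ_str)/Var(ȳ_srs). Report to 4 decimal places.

Var(ȳ_str) = Σ Wₕ²(1−fₕ)sₕ²/nₕ with Wₕ = Nₕ/36368:
  County 2: (9044/36368)²·(1−112/9044)·19630/112 = 10.704656
  County 1: (14934/36368)²·(1−921/14934)·4416/921 = 0.75864372
  County 4: (11062/36368)²·(1−1292/11062)·22000/1292 = 1.3913921
  County 3: (1328/36368)²·(1−184/1328)·13000/184 = 0.081154161
  → Var(ȳ_str) = 12.935846.
Var(ȳ_srs) = (1 − 2509/36368)·34250/2509 = 12.709095.
deff = 12.935846 / 12.709095 = 1.0178.

1.0178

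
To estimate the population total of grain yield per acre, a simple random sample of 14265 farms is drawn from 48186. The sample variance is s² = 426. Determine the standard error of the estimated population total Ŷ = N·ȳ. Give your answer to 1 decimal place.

Var(Ŷ) = N²·Var(ȳ) = N²·(1 − n/N)·s²/n.
f = 14265/48186 = 0.29604034; Var(ȳ) = 0.70395966·426/14265 = 0.02102256.
Var(Ŷ) = 48186² · 0.02102256 = 4.8812084 × 10^7.
SE(Ŷ) = √(4.8812084 × 10^7) = 6986.6.

6986.6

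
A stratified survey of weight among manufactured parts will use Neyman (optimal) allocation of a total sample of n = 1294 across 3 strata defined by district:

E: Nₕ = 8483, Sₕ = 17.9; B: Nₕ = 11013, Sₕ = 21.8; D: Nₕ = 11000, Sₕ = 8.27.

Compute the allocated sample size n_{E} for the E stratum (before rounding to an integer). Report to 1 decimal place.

406.9

Neyman allocation: nₕ = n·NₕSₕ / Σⱼ NⱼSⱼ.
Σ NⱼSⱼ = 8483·17.9 + 11013·21.8 + 11000·8.27 = 482899.1.
n_{E} = 1294·8483·17.9 / 482899.1 = 406.9.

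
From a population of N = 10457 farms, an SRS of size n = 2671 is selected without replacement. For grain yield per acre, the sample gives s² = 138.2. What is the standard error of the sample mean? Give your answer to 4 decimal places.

0.1963

Under SRS without replacement, Var(ȳ) = (1 − f)·s²/n with f = n/N = 2671/10457 = 0.25542699.
Var(ȳ) = (1 − 0.25542699)·138.2/2671 = 0.74457301·0.051740921 = 0.038524893.
SE(ȳ) = √(0.038524893) = 0.1963.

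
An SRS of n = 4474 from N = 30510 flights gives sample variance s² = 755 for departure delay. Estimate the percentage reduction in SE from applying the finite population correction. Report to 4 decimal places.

7.6225

f = n/N = 4474/30510 = 0.14664045.
SE_no-fpc = √(s²/n) = 0.41079532; SE_fpc = √((1−f)s²/n) = 0.37948229.
Ratio = √(1−f) = 0.92377462. Reduction = 100·(1 − 0.92377462) = 7.6225%.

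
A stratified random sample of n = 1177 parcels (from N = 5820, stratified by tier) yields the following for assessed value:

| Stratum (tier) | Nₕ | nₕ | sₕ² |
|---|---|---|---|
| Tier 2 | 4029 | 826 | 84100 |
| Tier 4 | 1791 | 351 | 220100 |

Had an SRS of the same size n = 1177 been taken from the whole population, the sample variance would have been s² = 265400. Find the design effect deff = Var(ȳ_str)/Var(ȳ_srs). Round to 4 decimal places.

0.4811

Var(ȳ_str) = Σ Wₕ²(1−fₕ)sₕ²/nₕ with Wₕ = Nₕ/5820:
  Tier 2: (4029/5820)²·(1−826/4029)·84100/826 = 38.790394
  Tier 4: (1791/5820)²·(1−351/1791)·220100/351 = 47.744685
  → Var(ȳ_str) = 86.535079.
Var(ȳ_srs) = (1 − 1177/5820)·265400/1177 = 179.88716.
deff = 86.535079 / 179.88716 = 0.4811.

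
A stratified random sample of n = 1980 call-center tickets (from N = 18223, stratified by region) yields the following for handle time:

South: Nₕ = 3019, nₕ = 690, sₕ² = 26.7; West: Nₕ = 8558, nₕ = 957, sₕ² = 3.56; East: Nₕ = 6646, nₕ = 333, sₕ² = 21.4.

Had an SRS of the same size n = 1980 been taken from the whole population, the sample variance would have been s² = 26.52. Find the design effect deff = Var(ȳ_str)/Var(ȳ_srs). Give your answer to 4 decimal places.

0.8098

Var(ȳ_str) = Σ Wₕ²(1−fₕ)sₕ²/nₕ with Wₕ = Nₕ/18223:
  South: (3019/18223)²·(1−690/3019)·26.7/690 = 8.1932276 × 10^-4
  West: (8558/18223)²·(1−957/8558)·3.56/957 = 7.2868751 × 10^-4
  East: (6646/18223)²·(1−333/6646)·21.4/333 = 0.008119437
  → Var(ȳ_str) = 0.0096674473.
Var(ȳ_srs) = (1 − 1980/18223)·26.52/1980 = 0.011938636.
deff = 0.0096674473 / 0.011938636 = 0.8098.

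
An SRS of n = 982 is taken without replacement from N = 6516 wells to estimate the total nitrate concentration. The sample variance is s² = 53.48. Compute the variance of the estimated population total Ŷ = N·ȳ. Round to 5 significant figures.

Var(Ŷ) = N²·Var(ȳ) = N²·(1 − n/N)·s²/n.
f = 982/6516 = 0.15070595; Var(ȳ) = 0.84929405·53.48/982 = 0.046252796.
Var(Ŷ) = 6516² · 0.046252796 = 1.9638131 × 10^6.

1.9638 × 10^6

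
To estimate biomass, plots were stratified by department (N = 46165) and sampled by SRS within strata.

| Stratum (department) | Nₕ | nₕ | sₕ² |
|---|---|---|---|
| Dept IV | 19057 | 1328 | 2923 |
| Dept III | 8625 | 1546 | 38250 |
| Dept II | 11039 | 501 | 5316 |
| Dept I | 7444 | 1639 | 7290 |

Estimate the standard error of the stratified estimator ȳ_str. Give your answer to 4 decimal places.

Var(ȳ_str) = Σₕ Wₕ²(1 − fₕ)sₕ²/nₕ with Wₕ = Nₕ/N, N = 46165.
Dept IV: Wₕ = 0.41280191; term = 0.41280191²·(1 − 0.06968568)·2923/1328 = 0.34893444.
Dept III: Wₕ = 0.18682985; term = 0.18682985²·(1 − 0.17924638)·38250/1546 = 0.70880584.
Dept II: Wₕ = 0.23912055; term = 0.23912055²·(1 − 0.04538455)·5316/501 = 0.57917458.
Dept I: Wₕ = 0.16124770; term = 0.16124770²·(1 − 0.22017732)·7290/1639 = 0.090184413.
Sum = 1.7270993.
SE = √(1.7270993) = 1.3142.

1.3142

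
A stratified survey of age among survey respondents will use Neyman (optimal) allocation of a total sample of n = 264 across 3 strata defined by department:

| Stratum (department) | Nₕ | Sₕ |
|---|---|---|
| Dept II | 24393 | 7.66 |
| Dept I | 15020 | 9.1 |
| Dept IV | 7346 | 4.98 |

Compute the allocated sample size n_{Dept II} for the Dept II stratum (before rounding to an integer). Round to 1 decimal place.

137.0

Neyman allocation: nₕ = n·NₕSₕ / Σⱼ NⱼSⱼ.
Σ NⱼSⱼ = 24393·7.66 + 15020·9.1 + 7346·4.98 = 360115.46.
n_{Dept II} = 264·24393·7.66 / 360115.46 = 137.0.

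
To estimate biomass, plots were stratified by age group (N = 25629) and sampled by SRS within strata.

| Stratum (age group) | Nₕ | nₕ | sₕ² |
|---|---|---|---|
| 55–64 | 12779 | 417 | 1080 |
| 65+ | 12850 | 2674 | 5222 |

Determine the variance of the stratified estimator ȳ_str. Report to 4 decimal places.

1.0117

Var(ȳ_str) = Σₕ Wₕ²(1 − fₕ)sₕ²/nₕ with Wₕ = Nₕ/N, N = 25629.
55–64: Wₕ = 0.49861485; term = 0.49861485²·(1 − 0.03263166)·1080/417 = 0.62288803.
65+: Wₕ = 0.50138515; term = 0.50138515²·(1 − 0.20809339)·5222/2674 = 0.38876966.
Sum = 1.0116577.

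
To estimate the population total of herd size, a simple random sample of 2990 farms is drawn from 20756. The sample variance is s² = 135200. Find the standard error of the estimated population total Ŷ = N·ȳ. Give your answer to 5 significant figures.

129130

Var(Ŷ) = N²·Var(ȳ) = N²·(1 − n/N)·s²/n.
f = 2990/20756 = 0.14405473; Var(ȳ) = 0.85594527·135200/2990 = 38.703612.
Var(Ŷ) = 20756² · 38.703612 = 1.6673963 × 10^10.
SE(Ŷ) = √(1.6673963 × 10^10) = 129130.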